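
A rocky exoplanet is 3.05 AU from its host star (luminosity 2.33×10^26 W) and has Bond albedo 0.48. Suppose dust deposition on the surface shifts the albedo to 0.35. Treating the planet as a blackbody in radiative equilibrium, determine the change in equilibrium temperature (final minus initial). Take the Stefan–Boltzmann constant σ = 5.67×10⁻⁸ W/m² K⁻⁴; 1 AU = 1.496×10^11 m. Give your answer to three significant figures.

Orbital distance: d = 3.05 AU = 4.563×10^11 m.
S = L/(4πd²) = 89.06 W/m².
Initial: T₁ = [S(1−0.48)/(4σ)]^(1/4) = 119.5 K.
After:  T₂ = [89.06·0.65/(4σ)]^(1/4) = 126.4 K.
ΔT = T₂ − T₁ = 6.858 K.

6.86 K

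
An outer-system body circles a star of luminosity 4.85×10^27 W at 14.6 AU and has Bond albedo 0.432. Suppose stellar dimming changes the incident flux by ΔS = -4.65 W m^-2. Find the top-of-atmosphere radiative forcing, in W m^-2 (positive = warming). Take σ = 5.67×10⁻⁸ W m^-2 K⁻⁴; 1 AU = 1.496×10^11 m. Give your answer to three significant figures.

-0.660 W m^-2

d = 14.6 × 1.496×10^11 m = 2.184×10^12 m.
S = L/(4πd²) = 80.90 W m^-2.
Only a fraction (1−α) is absorbed and it's spread over 4πR², so ΔF = (1−α)ΔS/4 = -0.6603 W m^-2.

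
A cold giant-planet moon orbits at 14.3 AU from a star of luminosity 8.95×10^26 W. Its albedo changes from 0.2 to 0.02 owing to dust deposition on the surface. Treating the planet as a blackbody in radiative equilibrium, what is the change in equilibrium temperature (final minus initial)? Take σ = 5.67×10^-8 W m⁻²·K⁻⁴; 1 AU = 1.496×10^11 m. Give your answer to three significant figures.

4.48 kelvin

d = 14.3 × 1.496×10^11 m = 2.139×10^12 m.
Spreading L over a sphere of radius d: S = 8.95×10^26/(4π·2.14×10^12²) = 15.56 W m⁻².
With α = 0.2, T₁ = 86.08 K.
With α = 0.02, T₂ = 90.56 K.
Change: 90.56 − 86.08 = 4.480 K.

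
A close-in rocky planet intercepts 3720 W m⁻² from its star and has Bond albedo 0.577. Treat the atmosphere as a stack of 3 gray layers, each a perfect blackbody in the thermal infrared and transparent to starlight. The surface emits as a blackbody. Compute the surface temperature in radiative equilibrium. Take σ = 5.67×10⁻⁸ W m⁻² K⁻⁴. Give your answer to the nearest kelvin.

408 K

The effective emission temperature is T_e = [S(1−α)/(4σ)]^¼ = 288.6 K.
For an N-layer opaque stack, T_s⁴ = (N+1)T_e⁴, hence T_s = (4)^(1/4)×288.6 K = 408.2 K.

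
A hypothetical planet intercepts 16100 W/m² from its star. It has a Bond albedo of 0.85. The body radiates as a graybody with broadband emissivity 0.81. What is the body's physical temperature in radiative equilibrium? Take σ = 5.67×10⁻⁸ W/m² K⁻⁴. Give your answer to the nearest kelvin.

339 K

Averaging over the sphere, the absorbed flux is S(1−α)/4 = 603.8 W/m².
Equating to εσT⁴ with ε = 0.81: T = (603.8/0.81σ)^(1/4) = 338.6 K.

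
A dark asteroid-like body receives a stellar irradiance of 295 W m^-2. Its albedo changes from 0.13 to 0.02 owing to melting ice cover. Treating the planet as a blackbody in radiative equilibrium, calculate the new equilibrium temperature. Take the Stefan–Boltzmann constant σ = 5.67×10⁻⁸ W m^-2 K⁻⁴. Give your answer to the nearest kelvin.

New equilibrium: T₂ = [(1−0.02)·295.0/(4σ)]^(1/4) = 189.0 K.

189 kelvin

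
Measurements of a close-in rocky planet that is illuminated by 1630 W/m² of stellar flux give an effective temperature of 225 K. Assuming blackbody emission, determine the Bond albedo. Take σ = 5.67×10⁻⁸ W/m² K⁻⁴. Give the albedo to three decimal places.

Energy balance: S(1−α)/4 = σT⁴, so 1−α = 4σT⁴/S.
σT⁴ = 145.3 W/m², so 4σT⁴ = 581.3 W/m².
1−α = 581.3/1630 = 0.3566, so α = 0.6434.

0.643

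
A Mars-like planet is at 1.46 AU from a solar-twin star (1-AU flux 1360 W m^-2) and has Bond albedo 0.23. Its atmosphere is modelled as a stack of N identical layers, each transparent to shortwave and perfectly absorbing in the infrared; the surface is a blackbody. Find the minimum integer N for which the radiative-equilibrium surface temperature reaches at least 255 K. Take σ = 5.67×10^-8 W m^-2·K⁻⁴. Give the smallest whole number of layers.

1

Flux at the orbit: S = 1360/(1.46)² = 638.0 W m^-2.
Top-of-atmosphere balance: σT_e⁴ = S(1−α)/4 = 122.8 W m^-2 → T_e = 215.7 K.
T_s = (N+1)^(1/4)·T_e ≥ 255 K requires N+1 ≥ (T_s/T_e)⁴ = (255/215.7)⁴ = 1.952.
Rounding up, N = 1.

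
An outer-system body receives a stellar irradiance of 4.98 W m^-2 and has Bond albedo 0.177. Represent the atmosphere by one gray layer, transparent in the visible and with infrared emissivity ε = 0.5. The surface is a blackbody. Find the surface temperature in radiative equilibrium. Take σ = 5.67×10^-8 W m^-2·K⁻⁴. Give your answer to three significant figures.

The planet radiates to space at T_e = [S(1−α)/(4σ)]^(1/4) = 65.20 K.
The surface balance (absorbed SW + ε·downward IR = σT_s⁴) with T_a⁴ = T_s⁴/2 reduces to T_s = T_e·[2/(2−ε)]^¼ = 70.06 K.

70.1 kelvin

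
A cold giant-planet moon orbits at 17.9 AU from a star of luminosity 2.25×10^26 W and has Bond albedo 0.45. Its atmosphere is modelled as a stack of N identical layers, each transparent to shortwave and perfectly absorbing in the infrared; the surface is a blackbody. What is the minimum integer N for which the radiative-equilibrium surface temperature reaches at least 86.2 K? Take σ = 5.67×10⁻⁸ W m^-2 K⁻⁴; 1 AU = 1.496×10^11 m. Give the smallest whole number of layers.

Orbital distance: d = 17.9 AU = 2.678×10^12 m.
Flux at the orbit: S = L/(4πd²) = 2.25×10^26/(4π·(2.68×10^12)²) = 2.497 W m^-2.
The effective emission temperature is T_e = [S(1−α)/(4σ)]^¼ = 49.61 K.
Need (N+1)T_e⁴ ≥ T_s⁴, i.e. N+1 ≥ (86.2/49.61)⁴ = 9.118.
So N ≥ 8.118; the smallest integer is N = 9.

9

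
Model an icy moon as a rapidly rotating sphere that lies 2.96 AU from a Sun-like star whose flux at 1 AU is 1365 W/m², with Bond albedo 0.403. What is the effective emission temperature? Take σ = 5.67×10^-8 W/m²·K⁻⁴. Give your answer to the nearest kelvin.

142 kelvin

Flux at the orbit: S = 1365/(2.96)² = 155.8 W/m².
Absorbed flux (global mean): S(1−α)/4 = 155.8·0.597/4 = 23.25 W/m².
In equilibrium σT⁴ equals this, so T = 142.3 K.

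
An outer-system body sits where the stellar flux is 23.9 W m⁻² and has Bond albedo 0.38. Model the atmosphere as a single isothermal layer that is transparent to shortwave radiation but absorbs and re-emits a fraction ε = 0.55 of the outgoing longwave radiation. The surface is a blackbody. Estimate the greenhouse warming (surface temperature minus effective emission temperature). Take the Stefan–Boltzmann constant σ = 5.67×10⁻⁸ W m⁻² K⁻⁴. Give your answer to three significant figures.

7.53 kelvin

The planet radiates to space at T_e = [S(1−α)/(4σ)]^(1/4) = 89.91 K.
The surface balance (absorbed SW + ε·downward IR = σT_s⁴) with T_a⁴ = T_s⁴/2 reduces to T_s = T_e·[2/(2−ε)]^¼ = 97.43 K.
Greenhouse warming: T_s − T_e = 7.527 K.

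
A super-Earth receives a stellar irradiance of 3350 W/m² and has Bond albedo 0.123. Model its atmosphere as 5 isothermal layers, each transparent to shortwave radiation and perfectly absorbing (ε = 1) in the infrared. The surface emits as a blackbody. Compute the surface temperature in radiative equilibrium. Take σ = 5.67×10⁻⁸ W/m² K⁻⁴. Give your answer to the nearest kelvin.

Top-of-atmosphere balance: σT_e⁴ = S(1−α)/4 = 734.5 W/m² → T_e = 337.4 K.
With N = 5 opaque layers, T_s = (N+1)^(1/4)·T_e = 6^(1/4)·337.4 = 528.0 K.

528 kelvin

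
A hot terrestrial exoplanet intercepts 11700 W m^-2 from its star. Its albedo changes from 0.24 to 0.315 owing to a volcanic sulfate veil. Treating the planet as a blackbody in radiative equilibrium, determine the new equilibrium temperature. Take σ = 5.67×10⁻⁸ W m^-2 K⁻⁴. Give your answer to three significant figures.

434 kelvin

With the new albedo, S(1−α₂)/4 = 2004 W m^-2, so T₂ = 433.6 K.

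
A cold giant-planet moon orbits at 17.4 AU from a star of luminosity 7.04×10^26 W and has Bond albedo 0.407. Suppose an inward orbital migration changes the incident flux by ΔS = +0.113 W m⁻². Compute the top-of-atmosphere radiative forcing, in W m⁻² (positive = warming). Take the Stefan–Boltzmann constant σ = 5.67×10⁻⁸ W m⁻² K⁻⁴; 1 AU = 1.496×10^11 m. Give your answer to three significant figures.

0.0168 W m⁻²

Orbital distance: d = 17.4 AU = 2.603×10^12 m.
Flux at the orbit: S = L/(4πd²) = 7.04×10^26/(4π·(2.60×10^12)²) = 8.268 W m⁻².
ΔF = Δ[S(1−α)]/4 = (1−0.407)·+0.113/4 = 0.01675 W m⁻².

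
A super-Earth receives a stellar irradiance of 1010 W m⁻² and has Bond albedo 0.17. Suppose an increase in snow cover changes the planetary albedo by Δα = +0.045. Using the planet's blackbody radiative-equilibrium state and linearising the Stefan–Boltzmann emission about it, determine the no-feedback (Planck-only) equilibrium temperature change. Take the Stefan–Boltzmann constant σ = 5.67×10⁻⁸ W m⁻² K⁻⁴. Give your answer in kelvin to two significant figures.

-3.3 K

Reference equilibrium: T_e = [S(1−α)/(4σ)]^(1/4) = 246.6 K.
The change in absorbed flux is Δ[S(1−α)/4] = −SΔα/4 = -11.36 W m⁻².
Planck response: λ_P = 4σT_e³ = 4·5.67×10⁻⁸·(246.6)³ = 3.400 W m⁻²/K.
ΔT₀ = ΔF/λ_P = -11.36/3.400 = -3.34 K.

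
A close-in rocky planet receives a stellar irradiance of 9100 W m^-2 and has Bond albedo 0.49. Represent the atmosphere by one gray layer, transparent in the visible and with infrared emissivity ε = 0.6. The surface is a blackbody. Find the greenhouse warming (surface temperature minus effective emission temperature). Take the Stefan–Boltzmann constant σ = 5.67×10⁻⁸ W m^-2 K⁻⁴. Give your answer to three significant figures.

The planet radiates to space at T_e = [S(1−α)/(4σ)]^(1/4) = 378.2 K.
Surface balance with a leaky layer gives σT_s⁴ = σT_e⁴·2/(2−ε), so T_s = T_e·[2/(2−0.6)]^(1/4) = 413.5 K.
Greenhouse warming: T_s − T_e = 35.27 K.

35.3 K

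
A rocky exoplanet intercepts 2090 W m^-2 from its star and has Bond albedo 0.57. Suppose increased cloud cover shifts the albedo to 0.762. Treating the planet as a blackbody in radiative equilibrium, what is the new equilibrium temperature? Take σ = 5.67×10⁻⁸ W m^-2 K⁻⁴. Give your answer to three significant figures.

216 K

New equilibrium: T₂ = [(1−0.762)·2090/(4σ)]^(1/4) = 216.4 K.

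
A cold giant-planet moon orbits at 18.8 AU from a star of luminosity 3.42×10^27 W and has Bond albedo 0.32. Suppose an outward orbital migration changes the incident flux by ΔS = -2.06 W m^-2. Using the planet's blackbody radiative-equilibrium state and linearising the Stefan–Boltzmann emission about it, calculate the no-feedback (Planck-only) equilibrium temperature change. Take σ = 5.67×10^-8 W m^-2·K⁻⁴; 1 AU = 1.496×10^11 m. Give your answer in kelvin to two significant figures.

d = 18.8 × 1.496×10^11 m = 2.812×10^12 m.
S = L/(4πd²) = 34.41 W m^-2.
Unperturbed T_e = [34.41·(1−0.32)/(4σ)]^¼ = 100.8 K.
TOA radiative forcing: ΔF = (1−α)ΔS/4 = 0.68·(-2.06)/4 = -0.3502 W m^-2.
Linearising σT⁴ gives d(σT⁴)/dT = 4σT_e³ = 0.2322 W m^-2 per K.
ΔT₀ = ΔF/λ_P = -0.3502/0.2322 = -1.51 K.

-1.5 kelvin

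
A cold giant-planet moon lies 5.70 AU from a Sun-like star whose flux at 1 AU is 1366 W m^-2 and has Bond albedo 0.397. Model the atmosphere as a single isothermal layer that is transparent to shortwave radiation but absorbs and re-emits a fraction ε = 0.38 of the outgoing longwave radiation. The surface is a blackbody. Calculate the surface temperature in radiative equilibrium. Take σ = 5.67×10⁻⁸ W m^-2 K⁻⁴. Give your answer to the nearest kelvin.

108 K

Flux at the orbit: S = 1366/(5.70)² = 42.04 W m^-2.
At the top of the atmosphere, σT_e⁴ = S(1−α)/4 = 6.338 W m^-2, giving T_e = 102.8 K.
The surface balance (absorbed SW + ε·downward IR = σT_s⁴) with T_a⁴ = T_s⁴/2 reduces to T_s = T_e·[2/(2−ε)]^¼ = 108.4 K.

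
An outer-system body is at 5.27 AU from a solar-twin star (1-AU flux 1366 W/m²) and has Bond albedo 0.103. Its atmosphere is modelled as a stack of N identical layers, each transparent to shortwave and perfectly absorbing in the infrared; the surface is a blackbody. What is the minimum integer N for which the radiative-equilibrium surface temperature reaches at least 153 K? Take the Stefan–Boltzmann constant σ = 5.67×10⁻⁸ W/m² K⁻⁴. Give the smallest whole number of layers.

2

Flux at the orbit: S = 1366/(5.27)² = 49.18 W/m².
Top-of-atmosphere balance: σT_e⁴ = S(1−α)/4 = 11.03 W/m² → T_e = 118.1 K.
Need (N+1)T_e⁴ ≥ T_s⁴, i.e. N+1 ≥ (153/118.1)⁴ = 2.817.
Rounding up, N = 2.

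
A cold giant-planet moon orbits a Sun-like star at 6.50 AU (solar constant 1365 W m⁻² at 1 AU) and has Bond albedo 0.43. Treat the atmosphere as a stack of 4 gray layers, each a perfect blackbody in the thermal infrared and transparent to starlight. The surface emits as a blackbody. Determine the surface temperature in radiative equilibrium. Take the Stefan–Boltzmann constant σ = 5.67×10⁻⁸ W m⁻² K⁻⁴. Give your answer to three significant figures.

142 K

By the inverse-square law, S = 1365/6.50² = 32.31 W m⁻².
OLR = S(1−α)/4 = 4.604 W m⁻²; the top layer radiates at T_e = 94.93 K.
Layer-by-layer balance gives σT_s⁴ = (N+1)σT_e⁴, so T_s = 5^¼·94.93 = 141.9 K.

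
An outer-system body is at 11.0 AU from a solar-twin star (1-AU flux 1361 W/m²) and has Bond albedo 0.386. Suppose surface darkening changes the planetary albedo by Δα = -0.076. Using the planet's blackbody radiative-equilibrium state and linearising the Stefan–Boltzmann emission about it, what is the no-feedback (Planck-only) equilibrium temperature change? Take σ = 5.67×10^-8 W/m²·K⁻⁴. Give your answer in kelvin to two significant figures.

Irradiance scales as 1/d², so S = 1361 W/m² × (1/11.0)² = 11.25 W/m².
The baseline emission temperature is T_e = 74.28 K.
The change in absorbed flux is Δ[S(1−α)/4] = −SΔα/4 = 0.2137 W/m².
The Planck feedback parameter is 4σT_e³ = 0.09297 W/m²/K.
Hence the no-feedback warming is ΔF/(4σT_e³) = 2.30 K.

2.3 K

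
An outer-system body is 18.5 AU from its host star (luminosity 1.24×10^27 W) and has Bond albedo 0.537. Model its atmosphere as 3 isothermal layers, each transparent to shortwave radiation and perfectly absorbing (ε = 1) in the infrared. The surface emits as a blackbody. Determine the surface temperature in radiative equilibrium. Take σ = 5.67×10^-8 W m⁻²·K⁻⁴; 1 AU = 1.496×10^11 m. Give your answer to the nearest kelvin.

Orbital distance: d = 18.5 AU = 2.768×10^12 m.
S = L/(4πd²) = 12.88 W m⁻².
Top-of-atmosphere balance: σT_e⁴ = S(1−α)/4 = 1.491 W m⁻² → T_e = 71.61 K.
Layer-by-layer balance gives σT_s⁴ = (N+1)σT_e⁴, so T_s = 4^¼·71.61 = 101.3 K.

101 K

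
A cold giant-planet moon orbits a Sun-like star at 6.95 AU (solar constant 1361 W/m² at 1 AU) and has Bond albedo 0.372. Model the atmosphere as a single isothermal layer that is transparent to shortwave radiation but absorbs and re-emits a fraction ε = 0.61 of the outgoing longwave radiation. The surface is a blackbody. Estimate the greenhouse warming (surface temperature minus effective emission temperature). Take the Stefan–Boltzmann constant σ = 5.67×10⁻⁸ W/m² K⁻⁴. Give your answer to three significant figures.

8.95 K

Irradiance scales as 1/d², so S = 1361 W/m² × (1/6.95)² = 28.18 W/m².
At the top of the atmosphere, σT_e⁴ = S(1−α)/4 = 4.424 W/m², giving T_e = 93.98 K.
Surface balance with a leaky layer gives σT_s⁴ = σT_e⁴·2/(2−ε), so T_s = T_e·[2/(2−0.61)]^(1/4) = 102.9 K.
The atmosphere warms the surface by 8.950 K.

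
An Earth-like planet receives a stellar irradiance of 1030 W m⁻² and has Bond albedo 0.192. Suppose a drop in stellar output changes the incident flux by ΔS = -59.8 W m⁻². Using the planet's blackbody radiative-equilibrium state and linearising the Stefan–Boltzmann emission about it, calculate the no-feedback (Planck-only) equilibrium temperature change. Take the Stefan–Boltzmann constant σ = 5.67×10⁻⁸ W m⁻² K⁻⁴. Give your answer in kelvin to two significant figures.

The baseline emission temperature is T_e = 246.1 K.
TOA radiative forcing: ΔF = (1−α)ΔS/4 = 0.808·(-59.8)/4 = -12.08 W m⁻².
The Planck feedback parameter is 4σT_e³ = 3.381 W m⁻²/K.
Hence the no-feedback warming is ΔF/(4σT_e³) = -3.57 K.

-3.6 kelvin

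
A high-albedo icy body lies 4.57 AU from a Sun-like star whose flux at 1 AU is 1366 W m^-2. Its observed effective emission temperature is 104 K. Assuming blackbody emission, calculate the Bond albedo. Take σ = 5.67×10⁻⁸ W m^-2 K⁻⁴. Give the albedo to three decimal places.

0.594

Flux at the orbit: S = 1366/(4.57)² = 65.41 W m^-2.
From σT⁴ = S(1−α)/4 we invert for α: 1−α = 4σT⁴/S.
4σT⁴ = 4·5.67×10⁻⁸·(104)⁴ = 26.53 W m^-2.
Hence α = 1 − 26.53/65.41 = 0.5943.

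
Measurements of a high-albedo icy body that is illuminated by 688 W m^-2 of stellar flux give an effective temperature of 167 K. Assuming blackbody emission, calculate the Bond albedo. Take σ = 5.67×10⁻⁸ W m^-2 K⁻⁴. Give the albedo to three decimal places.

0.744

From σT⁴ = S(1−α)/4 we invert for α: 1−α = 4σT⁴/S.
4σT⁴ = 4·5.67×10⁻⁸·(167)⁴ = 176.4 W m^-2.
Hence α = 1 − 176.4/688.0 = 0.7436.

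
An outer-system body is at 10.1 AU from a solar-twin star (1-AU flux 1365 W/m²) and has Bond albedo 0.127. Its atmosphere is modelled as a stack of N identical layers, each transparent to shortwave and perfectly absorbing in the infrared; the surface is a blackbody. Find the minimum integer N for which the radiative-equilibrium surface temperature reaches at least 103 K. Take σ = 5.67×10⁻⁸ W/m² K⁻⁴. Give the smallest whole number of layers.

Irradiance scales as 1/d², so S = 1365 W/m² × (1/10.1)² = 13.38 W/m².
The effective emission temperature is T_e = [S(1−α)/(4σ)]^¼ = 84.72 K.
Need (N+1)T_e⁴ ≥ T_s⁴, i.e. N+1 ≥ (103/84.72)⁴ = 2.185.
The minimum whole number is N = 2.

2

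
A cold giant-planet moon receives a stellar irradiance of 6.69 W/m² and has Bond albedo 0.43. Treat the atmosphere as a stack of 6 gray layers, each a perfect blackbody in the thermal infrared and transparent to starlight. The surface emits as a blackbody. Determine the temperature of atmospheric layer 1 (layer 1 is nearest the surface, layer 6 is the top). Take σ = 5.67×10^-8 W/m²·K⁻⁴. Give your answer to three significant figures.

OLR = S(1−α)/4 = 0.9533 W/m²; the top layer radiates at T_e = 64.03 K.
The net upward flux σT_e⁴ is constant between every pair of levels, so T_k⁴ = (N+1−k)T_e⁴.
T_1 = (6)^(1/4)·64.03 = 100.2 K.

100 K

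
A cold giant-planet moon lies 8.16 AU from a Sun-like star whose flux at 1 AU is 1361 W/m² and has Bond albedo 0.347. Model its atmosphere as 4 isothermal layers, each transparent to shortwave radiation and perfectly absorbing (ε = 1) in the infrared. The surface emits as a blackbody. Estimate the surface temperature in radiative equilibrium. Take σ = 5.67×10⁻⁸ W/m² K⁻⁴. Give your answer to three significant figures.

131 K

By the inverse-square law, S = 1361/8.16² = 20.44 W/m².
Top-of-atmosphere balance: σT_e⁴ = S(1−α)/4 = 3.337 W/m² → T_e = 87.59 K.
For an N-layer opaque stack, T_s⁴ = (N+1)T_e⁴, hence T_s = (5)^(1/4)×87.59 K = 131.0 K.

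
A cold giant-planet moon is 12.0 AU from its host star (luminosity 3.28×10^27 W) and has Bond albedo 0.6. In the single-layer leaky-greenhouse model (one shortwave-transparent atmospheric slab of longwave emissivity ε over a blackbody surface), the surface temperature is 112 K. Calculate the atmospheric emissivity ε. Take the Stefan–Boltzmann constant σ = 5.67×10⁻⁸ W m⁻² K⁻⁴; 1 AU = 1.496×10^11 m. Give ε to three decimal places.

0.184

Orbital distance: d = 12.0 AU = 1.795×10^12 m.
Flux at the orbit: S = L/(4πd²) = 3.28×10^27/(4π·(1.80×10^12)²) = 80.99 W m⁻².
First, T_e = [80.99·(1−0.6)/(4σ)]^(1/4) = 109.3 K.
T_s⁴ = T_e⁴·2/(2−ε) → ε = 2 − 2(T_e/T_s)⁴ = 2 − 2·(109.3/112)⁴ = 0.1844.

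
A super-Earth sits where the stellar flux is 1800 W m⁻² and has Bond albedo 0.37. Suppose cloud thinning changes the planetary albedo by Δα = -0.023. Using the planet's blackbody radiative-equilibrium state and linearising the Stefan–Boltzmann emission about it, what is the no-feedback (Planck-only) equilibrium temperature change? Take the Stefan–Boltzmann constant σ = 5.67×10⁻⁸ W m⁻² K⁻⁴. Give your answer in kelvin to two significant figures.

Unperturbed T_e = [1800·(1−0.37)/(4σ)]^¼ = 265.9 K.
TOA radiative forcing: ΔF = −S·Δα/4 = −1800·(-0.023)/4 = 10.35 W m⁻².
Planck response: λ_P = 4σT_e³ = 4·5.67×10⁻⁸·(265.9)³ = 4.265 W m⁻²/K.
So ΔT₀ = 10.35/4.265 = 2.43 K.

2.4 K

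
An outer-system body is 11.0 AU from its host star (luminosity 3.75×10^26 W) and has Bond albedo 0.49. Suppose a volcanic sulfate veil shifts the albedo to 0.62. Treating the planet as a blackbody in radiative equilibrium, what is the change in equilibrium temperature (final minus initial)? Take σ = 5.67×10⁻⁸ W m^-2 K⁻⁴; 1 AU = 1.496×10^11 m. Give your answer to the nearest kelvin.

-5 K

Orbital distance: d = 11.0 AU = 1.646×10^12 m.
Spreading L over a sphere of radius d: S = 3.75×10^26/(4π·1.65×10^12²) = 11.02 W m^-2.
With α = 0.49, T₁ = 70.55 K.
With α = 0.62, T₂ = 65.55 K.
ΔT = T₂ − T₁ = -5.004 K.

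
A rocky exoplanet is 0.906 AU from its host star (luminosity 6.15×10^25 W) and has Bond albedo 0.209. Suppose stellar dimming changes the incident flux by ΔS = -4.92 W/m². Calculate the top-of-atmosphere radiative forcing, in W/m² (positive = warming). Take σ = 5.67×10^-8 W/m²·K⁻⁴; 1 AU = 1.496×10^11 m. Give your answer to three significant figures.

-0.973 W/m²

Orbital distance: d = 0.906 AU = 1.355×10^11 m.
Flux at the orbit: S = L/(4πd²) = 6.15×10^25/(4π·(1.36×10^11)²) = 266.4 W/m².
Only a fraction (1−α) is absorbed and it's spread over 4πR², so ΔF = (1−α)ΔS/4 = -0.9729 W/m².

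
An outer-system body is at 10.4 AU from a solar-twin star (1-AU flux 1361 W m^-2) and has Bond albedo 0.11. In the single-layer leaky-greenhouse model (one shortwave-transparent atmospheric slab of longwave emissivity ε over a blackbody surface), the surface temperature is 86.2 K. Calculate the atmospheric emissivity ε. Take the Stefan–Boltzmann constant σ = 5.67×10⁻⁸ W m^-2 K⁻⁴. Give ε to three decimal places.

By the inverse-square law, S = 1361/10.4² = 12.58 W m^-2.
First, T_e = [12.58·(1−0.11)/(4σ)]^(1/4) = 83.83 K.
T_s⁴ = T_e⁴·2/(2−ε) → ε = 2 − 2(T_e/T_s)⁴ = 2 − 2·(83.83/86.2)⁴ = 0.2113.

0.211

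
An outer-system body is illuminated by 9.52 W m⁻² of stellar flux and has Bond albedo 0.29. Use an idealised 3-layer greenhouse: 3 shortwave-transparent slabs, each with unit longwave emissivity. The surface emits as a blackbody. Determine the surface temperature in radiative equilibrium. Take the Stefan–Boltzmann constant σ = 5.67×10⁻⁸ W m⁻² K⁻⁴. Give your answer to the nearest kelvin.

The effective emission temperature is T_e = [S(1−α)/(4σ)]^¼ = 73.89 K.
Layer-by-layer balance gives σT_s⁴ = (N+1)σT_e⁴, so T_s = 4^¼·73.89 = 104.5 K.

104 K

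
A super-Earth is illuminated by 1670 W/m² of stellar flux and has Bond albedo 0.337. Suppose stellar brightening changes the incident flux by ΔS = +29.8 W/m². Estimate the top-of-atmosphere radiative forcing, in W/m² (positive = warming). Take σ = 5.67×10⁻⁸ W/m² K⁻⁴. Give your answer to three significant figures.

4.94 W/m²

Only a fraction (1−α) is absorbed and it's spread over 4πR², so ΔF = (1−α)ΔS/4 = 4.939 W/m².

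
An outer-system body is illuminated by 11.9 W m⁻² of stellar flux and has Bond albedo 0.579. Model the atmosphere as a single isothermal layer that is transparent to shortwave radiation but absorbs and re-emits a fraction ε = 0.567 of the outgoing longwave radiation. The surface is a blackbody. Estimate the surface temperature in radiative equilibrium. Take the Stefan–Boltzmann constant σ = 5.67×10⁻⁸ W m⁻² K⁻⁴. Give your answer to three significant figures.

74.5 kelvin

Effective emission temperature (TOA balance): σT_e⁴ = S(1−α)/4 = 1.252 W m⁻² → T_e = 68.56 K.
The surface balance (absorbed SW + ε·downward IR = σT_s⁴) with T_a⁴ = T_s⁴/2 reduces to T_s = T_e·[2/(2−ε)]^¼ = 74.51 K.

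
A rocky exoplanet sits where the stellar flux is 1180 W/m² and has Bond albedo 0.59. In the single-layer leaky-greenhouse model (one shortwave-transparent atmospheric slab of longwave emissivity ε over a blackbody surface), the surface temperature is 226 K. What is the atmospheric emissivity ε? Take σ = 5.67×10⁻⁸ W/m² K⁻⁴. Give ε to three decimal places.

0.365

Effective temperature: T_e = [S(1−α)/(4σ)]^(1/4) = 214.9 K.
Inverting T_s⁴ = 2T_e⁴/(2−ε): (T_e/T_s)⁴ = 0.8177, so ε = 2(1 − 0.8177) = 0.3646.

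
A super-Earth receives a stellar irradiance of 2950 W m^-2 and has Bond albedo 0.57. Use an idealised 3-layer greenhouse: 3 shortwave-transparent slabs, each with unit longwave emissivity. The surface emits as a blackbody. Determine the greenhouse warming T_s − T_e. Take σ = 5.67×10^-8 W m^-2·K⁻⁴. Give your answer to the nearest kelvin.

OLR = S(1−α)/4 = 317.1 W m^-2; the top layer radiates at T_e = 273.5 K.
Surface: T_s = (4)^¼·T_e = 386.7 K.
Warming: T_s − T_e = 113.3 K.

113 kelvin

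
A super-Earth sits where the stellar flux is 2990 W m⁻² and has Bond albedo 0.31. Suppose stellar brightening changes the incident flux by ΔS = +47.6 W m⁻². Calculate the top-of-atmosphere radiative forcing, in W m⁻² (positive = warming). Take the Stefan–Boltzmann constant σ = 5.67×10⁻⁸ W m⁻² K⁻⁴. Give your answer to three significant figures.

ΔF = Δ[S(1−α)]/4 = (1−0.31)·+47.6/4 = 8.211 W m⁻².

8.21 W m⁻²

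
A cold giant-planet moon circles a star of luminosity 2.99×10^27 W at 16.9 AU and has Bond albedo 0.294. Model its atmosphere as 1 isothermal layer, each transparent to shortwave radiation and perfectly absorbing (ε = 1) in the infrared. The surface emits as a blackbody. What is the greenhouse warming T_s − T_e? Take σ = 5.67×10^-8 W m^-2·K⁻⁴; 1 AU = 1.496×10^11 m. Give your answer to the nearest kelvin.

20 kelvin

d = 16.9 × 1.496×10^11 m = 2.528×10^12 m.
S = L/(4πd²) = 37.22 W m^-2.
OLR = S(1−α)/4 = 6.570 W m^-2; the top layer radiates at T_e = 103.8 K.
Surface: T_s = (2)^¼·T_e = 123.4 K.
Warming: T_s − T_e = 19.63 K.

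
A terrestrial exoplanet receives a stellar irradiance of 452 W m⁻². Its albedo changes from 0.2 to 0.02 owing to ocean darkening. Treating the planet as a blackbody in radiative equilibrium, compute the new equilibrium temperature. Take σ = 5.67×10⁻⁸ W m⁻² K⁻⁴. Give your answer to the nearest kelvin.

210 K

With the new albedo, S(1−α₂)/4 = 110.7 W m⁻², so T₂ = 210.2 K.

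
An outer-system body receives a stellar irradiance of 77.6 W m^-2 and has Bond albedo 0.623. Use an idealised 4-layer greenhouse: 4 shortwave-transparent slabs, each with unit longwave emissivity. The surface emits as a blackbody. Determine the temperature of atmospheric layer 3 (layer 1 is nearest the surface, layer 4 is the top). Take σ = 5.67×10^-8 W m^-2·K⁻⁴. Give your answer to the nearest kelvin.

OLR = S(1−α)/4 = 7.314 W m^-2; the top layer radiates at T_e = 106.6 K.
Each opaque layer satisfies 2T_j⁴ = T_{j−1}⁴ + T_{j+1}⁴, giving T_k⁴ = (N+1−k)T_e⁴.
With k = 3: T_3 = (4+1−3)^¼·106.6 K = 126.7 K.

127 kelvin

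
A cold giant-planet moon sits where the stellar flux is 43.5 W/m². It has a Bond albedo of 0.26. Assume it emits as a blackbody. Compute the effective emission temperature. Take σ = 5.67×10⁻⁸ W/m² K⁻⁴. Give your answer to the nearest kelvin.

The planet absorbs (1−α)S over its disc πR² and re-emits over 4πR², so the mean absorbed flux is (1−0.26)·43.50/4 = 8.047 W/m².
Balancing against σT⁴: T = (8.047/5.67×10⁻⁸)^(1/4) = 109.1 K.

109 K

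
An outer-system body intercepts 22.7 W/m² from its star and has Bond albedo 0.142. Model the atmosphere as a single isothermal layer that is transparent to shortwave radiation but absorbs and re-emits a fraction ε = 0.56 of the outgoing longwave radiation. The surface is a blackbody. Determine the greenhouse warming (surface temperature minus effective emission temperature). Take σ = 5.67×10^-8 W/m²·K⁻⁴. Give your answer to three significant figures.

8.24 K

At the top of the atmosphere, σT_e⁴ = S(1−α)/4 = 4.869 W/m², giving T_e = 96.26 K.
For a single slab of emissivity ε, T_s⁴ = 2T_e⁴/(2−ε); thus T_s = 96.26·(1.389)^(1/4) = 104.5 K.
Greenhouse warming: T_s − T_e = 8.240 K.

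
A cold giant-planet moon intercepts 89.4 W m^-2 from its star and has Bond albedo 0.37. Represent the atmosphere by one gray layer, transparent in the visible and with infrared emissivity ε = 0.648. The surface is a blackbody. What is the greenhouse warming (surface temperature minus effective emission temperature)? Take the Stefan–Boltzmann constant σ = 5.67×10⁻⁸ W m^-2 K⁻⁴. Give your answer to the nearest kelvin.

Effective emission temperature (TOA balance): σT_e⁴ = S(1−α)/4 = 14.08 W m^-2 → T_e = 125.5 K.
The surface balance (absorbed SW + ε·downward IR = σT_s⁴) with T_a⁴ = T_s⁴/2 reduces to T_s = T_e·[2/(2−ε)]^¼ = 138.4 K.
T_s − T_e = 138.4 − 125.5 = 12.91 K.

13 K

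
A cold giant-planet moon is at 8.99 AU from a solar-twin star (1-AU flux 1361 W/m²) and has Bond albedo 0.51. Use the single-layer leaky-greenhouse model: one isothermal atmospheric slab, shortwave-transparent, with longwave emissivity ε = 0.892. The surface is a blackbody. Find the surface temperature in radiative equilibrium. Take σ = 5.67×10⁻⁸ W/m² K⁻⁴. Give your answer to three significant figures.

90.0 K

Flux at the orbit: S = 1361/(8.99)² = 16.84 W/m².
Effective emission temperature (TOA balance): σT_e⁴ = S(1−α)/4 = 2.063 W/m² → T_e = 77.66 K.
The surface balance (absorbed SW + ε·downward IR = σT_s⁴) with T_a⁴ = T_s⁴/2 reduces to T_s = T_e·[2/(2−ε)]^¼ = 90.02 K.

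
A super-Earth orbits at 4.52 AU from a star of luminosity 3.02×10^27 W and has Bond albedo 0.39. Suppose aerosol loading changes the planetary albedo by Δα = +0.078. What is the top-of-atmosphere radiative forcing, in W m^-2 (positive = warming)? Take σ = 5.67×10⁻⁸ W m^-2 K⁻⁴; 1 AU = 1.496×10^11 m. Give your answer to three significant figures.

d = 4.52 × 1.496×10^11 m = 6.762×10^11 m.
Flux at the orbit: S = L/(4πd²) = 3.02×10^27/(4π·(6.76×10^11)²) = 525.6 W m^-2.
The change in absorbed flux is Δ[S(1−α)/4] = −SΔα/4 = -10.25 W m^-2.

-10.2 W m^-2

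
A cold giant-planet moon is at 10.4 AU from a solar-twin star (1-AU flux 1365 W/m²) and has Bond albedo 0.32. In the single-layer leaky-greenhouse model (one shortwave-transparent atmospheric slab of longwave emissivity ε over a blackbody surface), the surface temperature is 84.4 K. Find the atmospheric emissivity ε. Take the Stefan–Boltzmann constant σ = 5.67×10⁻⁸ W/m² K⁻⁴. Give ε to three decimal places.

Flux at the orbit: S = 1365/(10.4)² = 12.62 W/m².
First, T_e = [12.62·(1−0.32)/(4σ)]^(1/4) = 78.43 K.
Inverting T_s⁴ = 2T_e⁴/(2−ε): (T_e/T_s)⁴ = 0.7457, so ε = 2(1 − 0.7457) = 0.5086.

0.509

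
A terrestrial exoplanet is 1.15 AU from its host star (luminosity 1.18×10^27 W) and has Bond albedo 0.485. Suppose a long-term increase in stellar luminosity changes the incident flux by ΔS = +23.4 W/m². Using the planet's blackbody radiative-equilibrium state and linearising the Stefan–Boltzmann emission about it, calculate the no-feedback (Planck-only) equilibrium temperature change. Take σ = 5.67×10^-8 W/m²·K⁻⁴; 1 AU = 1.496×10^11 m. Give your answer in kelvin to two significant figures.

d = 1.15 × 1.496×10^11 m = 1.720×10^11 m.
S = L/(4πd²) = 3173 W/m².
Reference equilibrium: T_e = [S(1−α)/(4σ)]^(1/4) = 291.3 K.
TOA radiative forcing: ΔF = (1−α)ΔS/4 = 0.515·(+23.4)/4 = 3.013 W/m².
The Planck feedback parameter is 4σT_e³ = 5.608 W/m²/K.
So ΔT₀ = 3.013/5.608 = 0.537 K.

0.54 K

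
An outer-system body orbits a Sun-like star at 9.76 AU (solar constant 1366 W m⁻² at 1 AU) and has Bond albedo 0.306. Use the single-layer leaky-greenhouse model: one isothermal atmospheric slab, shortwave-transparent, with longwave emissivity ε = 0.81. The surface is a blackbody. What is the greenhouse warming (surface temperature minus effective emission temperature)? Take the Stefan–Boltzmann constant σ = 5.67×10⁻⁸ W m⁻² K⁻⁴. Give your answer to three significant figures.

11.3 K

Irradiance scales as 1/d², so S = 1366 W m⁻² × (1/9.76)² = 14.34 W m⁻².
At the top of the atmosphere, σT_e⁴ = S(1−α)/4 = 2.488 W m⁻², giving T_e = 81.39 K.
For a single slab of emissivity ε, T_s⁴ = 2T_e⁴/(2−ε); thus T_s = 81.39·(1.681)^(1/4) = 92.67 K.
Greenhouse warming: T_s − T_e = 11.28 K.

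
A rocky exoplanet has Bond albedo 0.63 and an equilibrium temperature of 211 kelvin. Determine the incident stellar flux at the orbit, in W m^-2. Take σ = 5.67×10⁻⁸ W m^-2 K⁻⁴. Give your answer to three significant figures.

1210 W m^-2

Invert the energy balance for S: S = 4σT⁴/(1−α).
The emitted flux is σT⁴ = 112.4 W m^-2.
S = 4·112.4/0.37 = 1215 W m^-2.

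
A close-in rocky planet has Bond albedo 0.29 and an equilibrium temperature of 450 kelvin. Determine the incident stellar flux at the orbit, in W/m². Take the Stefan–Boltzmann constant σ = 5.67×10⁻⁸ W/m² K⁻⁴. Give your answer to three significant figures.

13100 W/m²

From S(1−α)/4 = σT⁴: S = 4σT⁴/(1−α).
σT⁴ = 5.67×10⁻⁸·(450)⁴ = 2325 W/m².
S = 4·2325/0.71 = 13100 W/m².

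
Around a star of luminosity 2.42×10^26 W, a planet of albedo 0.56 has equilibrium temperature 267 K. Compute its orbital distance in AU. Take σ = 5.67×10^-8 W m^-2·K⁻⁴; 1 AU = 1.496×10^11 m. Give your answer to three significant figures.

0.573 AU

Energy balance gives S = 4σT⁴/(1−α) = 2620 W m^-2.
S = L/(4πd²) → d = √(L/4πS) = √(2.42×10^26/(4π·2620)) = 8.574×10^10 m = 0.5731 AU.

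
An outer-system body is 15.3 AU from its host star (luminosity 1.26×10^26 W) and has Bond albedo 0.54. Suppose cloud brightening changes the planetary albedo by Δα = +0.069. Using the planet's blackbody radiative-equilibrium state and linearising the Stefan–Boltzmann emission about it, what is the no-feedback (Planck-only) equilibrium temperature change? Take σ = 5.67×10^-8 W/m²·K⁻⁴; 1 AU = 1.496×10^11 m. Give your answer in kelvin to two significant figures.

-1.7 K

d = 15.3 × 1.496×10^11 m = 2.289×10^12 m.
S = L/(4πd²) = 1.914 W/m².
The baseline emission temperature is T_e = 44.39 K.
ΔF = −(S/4)Δα = −(1.914/4)×(+0.069) = -0.03301 W/m².
Linearising σT⁴ gives d(σT⁴)/dT = 4σT_e³ = 0.01983 W/m² per K.
ΔT₀ = ΔF/λ_P = -0.03301/0.01983 = -1.66 K.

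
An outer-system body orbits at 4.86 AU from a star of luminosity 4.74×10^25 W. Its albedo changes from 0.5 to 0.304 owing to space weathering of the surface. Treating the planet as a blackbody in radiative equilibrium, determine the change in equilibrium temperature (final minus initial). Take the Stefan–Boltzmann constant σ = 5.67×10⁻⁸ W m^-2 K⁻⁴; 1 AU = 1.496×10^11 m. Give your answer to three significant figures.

Orbital distance: d = 4.86 AU = 7.271×10^11 m.
Spreading L over a sphere of radius d: S = 4.74×10^25/(4π·7.27×10^11²) = 7.136 W m^-2.
With α = 0.5, T₁ = 62.98 K.
After:  T₂ = [7.136·0.696/(4σ)]^(1/4) = 68.41 K.
Change: 68.41 − 62.98 = 5.429 K.

5.43 kelvin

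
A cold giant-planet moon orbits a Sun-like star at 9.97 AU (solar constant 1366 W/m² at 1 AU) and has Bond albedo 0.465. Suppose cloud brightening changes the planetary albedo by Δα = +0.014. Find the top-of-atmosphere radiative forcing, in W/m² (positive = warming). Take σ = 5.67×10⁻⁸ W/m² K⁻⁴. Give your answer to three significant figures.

By the inverse-square law, S = 1366/9.97² = 13.74 W/m².
TOA radiative forcing: ΔF = −S·Δα/4 = −13.74·(+0.014)/4 = -0.04810 W/m².

-0.0481 W/m²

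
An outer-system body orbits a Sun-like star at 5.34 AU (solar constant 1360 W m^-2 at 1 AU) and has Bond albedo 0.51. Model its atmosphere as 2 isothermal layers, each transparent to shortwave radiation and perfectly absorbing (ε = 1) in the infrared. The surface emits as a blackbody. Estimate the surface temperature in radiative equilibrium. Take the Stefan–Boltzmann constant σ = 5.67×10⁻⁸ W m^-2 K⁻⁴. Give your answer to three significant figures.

By the inverse-square law, S = 1360/5.34² = 47.69 W m^-2.
Top-of-atmosphere balance: σT_e⁴ = S(1−α)/4 = 5.842 W m^-2 → T_e = 100.8 K.
With N = 2 opaque layers, T_s = (N+1)^(1/4)·T_e = 3^(1/4)·100.8 = 132.6 K.

133 kelvin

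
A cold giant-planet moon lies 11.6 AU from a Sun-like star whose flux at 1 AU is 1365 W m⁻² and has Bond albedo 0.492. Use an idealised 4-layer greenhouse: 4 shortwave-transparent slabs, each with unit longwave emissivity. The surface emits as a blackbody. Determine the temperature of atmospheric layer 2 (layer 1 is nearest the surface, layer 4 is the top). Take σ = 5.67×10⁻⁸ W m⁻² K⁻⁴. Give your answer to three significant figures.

Flux at the orbit: S = 1365/(11.6)² = 10.14 W m⁻².
The effective emission temperature is T_e = [S(1−α)/(4σ)]^¼ = 69.04 K.
Each opaque layer satisfies 2T_j⁴ = T_{j−1}⁴ + T_{j+1}⁴, giving T_k⁴ = (N+1−k)T_e⁴.
T_2 = (3)^(1/4)·69.04 = 90.86 K.

90.9 K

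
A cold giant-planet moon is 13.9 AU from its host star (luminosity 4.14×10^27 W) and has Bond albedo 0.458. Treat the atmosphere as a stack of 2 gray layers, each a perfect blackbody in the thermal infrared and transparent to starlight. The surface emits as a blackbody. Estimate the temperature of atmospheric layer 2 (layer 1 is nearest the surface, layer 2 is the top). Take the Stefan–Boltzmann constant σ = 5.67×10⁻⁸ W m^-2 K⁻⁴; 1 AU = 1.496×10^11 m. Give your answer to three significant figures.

116 kelvin

Orbital distance: d = 13.9 AU = 2.079×10^12 m.
S = L/(4πd²) = 76.19 W m^-2.
Top-of-atmosphere balance: σT_e⁴ = S(1−α)/4 = 10.32 W m^-2 → T_e = 116.2 K.
Each opaque layer satisfies 2T_j⁴ = T_{j−1}⁴ + T_{j+1}⁴, giving T_k⁴ = (N+1−k)T_e⁴.
T_2 = (1)^(1/4)·116.2 = 116.2 K.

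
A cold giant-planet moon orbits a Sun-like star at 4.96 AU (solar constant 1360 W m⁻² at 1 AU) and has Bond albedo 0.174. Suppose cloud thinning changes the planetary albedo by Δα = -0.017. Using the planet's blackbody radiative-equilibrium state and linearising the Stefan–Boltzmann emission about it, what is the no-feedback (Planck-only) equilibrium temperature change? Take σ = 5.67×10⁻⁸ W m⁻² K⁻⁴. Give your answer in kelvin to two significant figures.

0.61 K

Flux at the orbit: S = 1360/(4.96)² = 55.28 W m⁻².
Reference equilibrium: T_e = [S(1−α)/(4σ)]^(1/4) = 119.1 K.
ΔF = −(S/4)Δα = −(55.28/4)×(-0.017) = 0.2349 W m⁻².
Linearising σT⁴ gives d(σT⁴)/dT = 4σT_e³ = 0.3833 W m⁻² per K.
ΔT₀ = ΔF/λ_P = 0.2349/0.3833 = 0.613 K.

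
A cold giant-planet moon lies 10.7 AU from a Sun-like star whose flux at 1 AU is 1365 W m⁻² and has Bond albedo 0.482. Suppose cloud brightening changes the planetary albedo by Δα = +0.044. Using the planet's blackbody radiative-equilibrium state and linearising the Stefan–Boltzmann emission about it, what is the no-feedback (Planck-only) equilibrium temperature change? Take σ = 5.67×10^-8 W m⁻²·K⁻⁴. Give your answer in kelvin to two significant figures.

-1.5 kelvin

By the inverse-square law, S = 1365/10.7² = 11.92 W m⁻².
Reference equilibrium: T_e = [S(1−α)/(4σ)]^(1/4) = 72.24 K.
TOA radiative forcing: ΔF = −S·Δα/4 = −11.92·(+0.044)/4 = -0.1311 W m⁻².
Linearising σT⁴ gives d(σT⁴)/dT = 4σT_e³ = 0.08549 W m⁻² per K.
Hence the no-feedback warming is ΔF/(4σT_e³) = -1.53 K.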